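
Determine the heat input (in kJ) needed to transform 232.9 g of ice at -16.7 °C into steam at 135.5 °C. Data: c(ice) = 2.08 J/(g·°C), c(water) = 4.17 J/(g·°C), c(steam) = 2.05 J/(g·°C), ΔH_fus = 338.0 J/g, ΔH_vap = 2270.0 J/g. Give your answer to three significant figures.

q1 (heat ice -16.7→0.0 °C): 232.9 × 2.08 × 16.7 = 8090 J
q2 (melt at 0 °C): 232.9 × 338.0 = 78720 J
q3 (heat water 0.0→100.0 °C): 232.9 × 4.17 × 100.0 = 97119 J
q4 (vaporize at 100 °C): 232.9 × 2270.0 = 528683 J
q5 (heat steam 100.0→135.5 °C): 232.9 × 2.05 × 35.5 = 16949 J
Total: 8090 + 78720 + 97119 + 528683 + 16949 = 729561 J = 730 kJ

q = 730 kJ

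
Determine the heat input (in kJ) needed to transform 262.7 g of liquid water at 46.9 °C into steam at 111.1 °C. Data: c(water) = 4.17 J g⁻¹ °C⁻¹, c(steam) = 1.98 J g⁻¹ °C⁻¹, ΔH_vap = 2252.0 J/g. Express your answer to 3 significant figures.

q = 656 kJ

q1 (heat water 46.9→100.0 °C): 262.7 × 4.17 × 53.1 = 58169 J
q2 (vaporize at 100 °C): 262.7 × 2252.0 = 591600 J
q3 (heat steam 100.0→111.1 °C): 262.7 × 1.98 × 11.1 = 5774 J
Total: 58169 + 591600 + 5774 = 655543 J = 656 kJ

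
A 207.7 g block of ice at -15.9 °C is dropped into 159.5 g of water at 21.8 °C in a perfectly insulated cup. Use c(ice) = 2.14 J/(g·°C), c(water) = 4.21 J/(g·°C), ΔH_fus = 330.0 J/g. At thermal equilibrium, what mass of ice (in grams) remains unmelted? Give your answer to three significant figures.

Heat to warm all ice to 0 °C: 207.7×2.14×15.9 = 7067.2 J
Heat released by water cooling to 0 °C: 159.5×4.21×21.8 = 14639 J
14639 J < 7067.2 + 207.7×330.0 = 75608.2 J, so not all ice melts; final T = 0 °C.
Heat left for melting: 14639 − 7067.2 = 7571.8 J
Mass melted = 7571.8 / 330.0 = 22.94 g
Ice remaining = 207.7 − 22.94 = 184.76 g

m_ice remaining = 185 g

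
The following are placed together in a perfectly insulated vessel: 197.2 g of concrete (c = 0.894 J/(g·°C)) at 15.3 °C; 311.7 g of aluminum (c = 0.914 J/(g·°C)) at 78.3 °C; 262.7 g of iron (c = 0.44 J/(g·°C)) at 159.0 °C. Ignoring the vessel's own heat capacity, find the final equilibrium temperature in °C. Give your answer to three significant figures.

Σ mᵢcᵢ(T − Tᵢ) = 0  ⇒  T = Σ mᵢcᵢTᵢ / Σ mᵢcᵢ
Σ mᵢcᵢ = 197.2×0.894 + 311.7×0.914 + 262.7×0.44 = 576.7786
Σ mᵢcᵢTᵢ = 176.2968×15.3 + 284.8938×78.3 + 115.588×159.0 = 43383
T = 43383 / 576.7786 = 75.22 °C

T_f = 75.2 °C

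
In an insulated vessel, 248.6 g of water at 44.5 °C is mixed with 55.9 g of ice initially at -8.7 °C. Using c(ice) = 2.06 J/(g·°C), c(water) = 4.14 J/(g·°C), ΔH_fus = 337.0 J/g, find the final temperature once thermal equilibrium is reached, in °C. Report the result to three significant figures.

Heat to bring ice to 0 °C and melt it: q₁ = 55.9×2.06×8.7 + 55.9×337.0 = 19840 J
Heat the water can supply cooling to 0 °C: 248.6×4.14×44.5 = 45799.6 J > q₁, so all ice melts.
Energy balance: 248.6×4.14×(44.5 − T) = 19840 + 55.9×4.14×(T − 0)
1029.204(44.5 − T) = 19840 + 231.426 T
45799.6 − 19840 = 1260.630 T
T = 25959.6 / 1260.630 = 20.59 °C

T_f = 20.6 °C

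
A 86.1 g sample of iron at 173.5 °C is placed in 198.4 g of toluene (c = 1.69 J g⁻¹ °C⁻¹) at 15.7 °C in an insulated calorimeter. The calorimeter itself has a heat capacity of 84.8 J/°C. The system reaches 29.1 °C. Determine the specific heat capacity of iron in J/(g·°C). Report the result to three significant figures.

c = 0.453 J/(g·°C)

q_gained = (198.4 × 1.69 + 84.8) × (29.1 − 15.7) = 5629 J
q_lost = 86.1 × c × (173.5 − 29.1) = 12432.84 c
Set equal: c = 5629 / 12432.84 = 0.453 J/(g·°C)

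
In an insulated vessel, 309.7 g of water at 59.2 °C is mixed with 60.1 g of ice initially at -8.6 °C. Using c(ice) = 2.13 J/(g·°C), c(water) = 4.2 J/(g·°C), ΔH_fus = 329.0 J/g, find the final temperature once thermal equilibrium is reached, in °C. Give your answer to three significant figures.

T_f = 36.1 °C

Heat to bring ice to 0 °C and melt it: q₁ = 60.1×2.13×8.6 + 60.1×329.0 = 20874 J
Heat the water can supply cooling to 0 °C: 309.7×4.2×59.2 = 77003.8 J > q₁, so all ice melts.
Energy balance: 309.7×4.2×(59.2 − T) = 20874 + 60.1×4.2×(T − 0)
1300.74(59.2 − T) = 20874 + 252.42 T
77003.8 − 20874 = 1553.16 T
T = 56129.8 / 1553.16 = 36.14 °C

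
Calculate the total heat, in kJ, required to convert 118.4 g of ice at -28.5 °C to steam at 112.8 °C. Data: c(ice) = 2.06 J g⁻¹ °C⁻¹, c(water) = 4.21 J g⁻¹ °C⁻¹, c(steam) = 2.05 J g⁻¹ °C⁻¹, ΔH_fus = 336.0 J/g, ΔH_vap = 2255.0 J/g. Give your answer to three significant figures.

q1 (heat ice -28.5→0.0 °C): 118.4 × 2.06 × 28.5 = 6951 J
q2 (melt at 0 °C): 118.4 × 336.0 = 39782 J
q3 (heat water 0.0→100.0 °C): 118.4 × 4.21 × 100.0 = 49846 J
q4 (vaporize at 100 °C): 118.4 × 2255.0 = 266992 J
q5 (heat steam 100.0→112.8 °C): 118.4 × 2.05 × 12.8 = 3107 J
Total: 6951 + 39782 + 49846 + 266992 + 3107 = 366678 J = 367 kJ

q = 367 kJ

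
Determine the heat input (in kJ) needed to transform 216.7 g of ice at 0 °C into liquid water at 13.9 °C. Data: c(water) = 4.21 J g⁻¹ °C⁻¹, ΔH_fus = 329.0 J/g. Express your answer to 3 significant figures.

q = 84.0 kJ

q1 (melt at 0 °C): 216.7 × 329.0 = 71294 J
q2 (heat water 0.0→13.9 °C): 216.7 × 4.21 × 13.9 = 12681 J
Total: 71294 + 12681 = 83975 J = 84.0 kJ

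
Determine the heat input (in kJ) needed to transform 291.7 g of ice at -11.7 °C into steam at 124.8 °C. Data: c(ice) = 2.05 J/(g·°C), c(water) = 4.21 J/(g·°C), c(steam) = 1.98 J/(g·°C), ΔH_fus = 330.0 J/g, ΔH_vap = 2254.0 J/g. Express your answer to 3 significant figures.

q = 898 kJ

q1 (heat ice -11.7→0.0 °C): 291.7 × 2.05 × 11.7 = 6996 J
q2 (melt at 0 °C): 291.7 × 330.0 = 96261 J
q3 (heat water 0.0→100.0 °C): 291.7 × 4.21 × 100.0 = 122806 J
q4 (vaporize at 100 °C): 291.7 × 2254.0 = 657492 J
q5 (heat steam 100.0→124.8 °C): 291.7 × 1.98 × 24.8 = 14324 J
Total: 6996 + 96261 + 122806 + 657492 + 14324 = 897879 J = 898 kJ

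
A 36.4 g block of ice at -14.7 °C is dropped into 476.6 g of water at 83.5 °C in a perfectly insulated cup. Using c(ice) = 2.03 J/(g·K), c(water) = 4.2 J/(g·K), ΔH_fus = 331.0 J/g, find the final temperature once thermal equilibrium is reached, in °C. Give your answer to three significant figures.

Heat to bring ice to 0 °C and melt it: q₁ = 36.4×2.03×14.7 + 36.4×331.0 = 13135 J
Heat the water can supply cooling to 0 °C: 476.6×4.2×83.5 = 167144 J > q₁, so all ice melts.
Energy balance: 476.6×4.2×(83.5 − T) = 13135 + 36.4×4.2×(T − 0)
2001.72(83.5 − T) = 13135 + 152.88 T
167144 − 13135 = 2154.60 T
T = 154009 / 2154.60 = 71.48 °C

T_f = 71.5 °C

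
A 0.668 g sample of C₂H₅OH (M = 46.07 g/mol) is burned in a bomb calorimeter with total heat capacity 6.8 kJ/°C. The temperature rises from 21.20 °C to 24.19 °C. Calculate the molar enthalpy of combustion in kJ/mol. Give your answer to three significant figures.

ΔH = -1400 kJ/mol

ΔT = 24.19 − 21.20 = 2.99 °C
q_cal = C_cal × ΔT = 6.8 × 2.99 = 20.332 kJ
n = 0.668 / 46.07 = 0.01450 mol
q_rxn = −q_cal = -20.332 kJ
ΔH = -20.332 / 0.01450 = -1402 kJ/mol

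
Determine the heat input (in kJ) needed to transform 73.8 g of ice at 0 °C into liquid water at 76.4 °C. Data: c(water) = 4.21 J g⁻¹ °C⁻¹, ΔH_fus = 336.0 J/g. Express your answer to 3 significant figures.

q1 (melt at 0 °C): 73.8 × 336.0 = 24797 J
q2 (heat water 0.0→76.4 °C): 73.8 × 4.21 × 76.4 = 23737 J
Total: 24797 + 23737 = 48534 J = 48.5 kJ

q = 48.5 kJ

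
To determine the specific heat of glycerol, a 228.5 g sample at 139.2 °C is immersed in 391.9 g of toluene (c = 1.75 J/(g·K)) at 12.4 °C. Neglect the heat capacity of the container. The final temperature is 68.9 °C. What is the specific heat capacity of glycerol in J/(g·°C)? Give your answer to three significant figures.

c = 2.41 J/(g·°C)

q_gained = (391.9 × 1.75) × (68.9 − 12.4) = 38750 J
q_lost = 228.5 × c × (139.2 − 68.9) = 16063.55 c
Set equal: c = 38750 / 16063.55 = 2.41 J/(g·°C)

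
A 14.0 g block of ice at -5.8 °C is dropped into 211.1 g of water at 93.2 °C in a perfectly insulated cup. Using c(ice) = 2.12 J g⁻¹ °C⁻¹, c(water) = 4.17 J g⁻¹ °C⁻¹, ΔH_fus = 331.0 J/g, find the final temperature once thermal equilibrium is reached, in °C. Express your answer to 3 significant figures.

Heat to bring ice to 0 °C and melt it: q₁ = 14.0×2.12×5.8 + 14.0×331.0 = 4806.1 J
Heat the water can supply cooling to 0 °C: 211.1×4.17×93.2 = 82042.7 J > q₁, so all ice melts.
Energy balance: 211.1×4.17×(93.2 − T) = 4806.1 + 14.0×4.17×(T − 0)
880.287(93.2 − T) = 4806.1 + 58.38 T
82042.7 − 4806.1 = 938.667 T
T = 77236.6 / 938.667 = 82.28 °C

T_f = 82.3 °C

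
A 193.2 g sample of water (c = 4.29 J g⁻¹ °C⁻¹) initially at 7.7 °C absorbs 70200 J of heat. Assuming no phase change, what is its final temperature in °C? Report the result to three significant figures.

ΔT = q / (m c) = 70200 / (193.2 × 4.29) = 84.70 °C
T_f = 7.7 + 84.70 = 92.40 °C

T_f = 92.4 °C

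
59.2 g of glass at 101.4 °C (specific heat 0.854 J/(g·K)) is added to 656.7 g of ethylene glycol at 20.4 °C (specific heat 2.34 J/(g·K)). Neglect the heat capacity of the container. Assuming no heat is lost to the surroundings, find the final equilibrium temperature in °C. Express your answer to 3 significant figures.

T_f = 23.0 °C

Heat lost by glass = heat gained by ethylene glycol.
(59.2)(0.854)(101.4 − T) = (656.7)(2.34)(T − 20.4)
50.5568 (101.4 − T) = 1536.678 (T − 20.4)
5126.5 − 50.5568 T = 1536.678 T − 31348
36474.5 = 1587.2348 T
T = 22.98 °C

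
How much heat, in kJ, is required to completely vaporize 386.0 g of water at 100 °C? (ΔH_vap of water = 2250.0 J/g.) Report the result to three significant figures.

q = 869 kJ

q = m × ΔH_vap = 386.0 × 2250.0 = 868500 J = 869 kJ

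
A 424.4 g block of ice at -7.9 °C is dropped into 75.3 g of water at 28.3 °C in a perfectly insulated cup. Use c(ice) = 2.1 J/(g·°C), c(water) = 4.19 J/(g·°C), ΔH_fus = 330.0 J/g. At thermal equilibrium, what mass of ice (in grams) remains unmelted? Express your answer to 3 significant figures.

Heat to warm all ice to 0 °C: 424.4×2.1×7.9 = 7040.8 J
Heat released by water cooling to 0 °C: 75.3×4.19×28.3 = 8928.8 J
8928.8 J < 7040.8 + 424.4×330.0 = 147092.8 J, so not all ice melts; final T = 0 °C.
Heat left for melting: 8928.8 − 7040.8 = 1888.0 J
Mass melted = 1888.0 / 330.0 = 5.721 g
Ice remaining = 424.4 − 5.721 = 418.679 g

m_ice remaining = 419 g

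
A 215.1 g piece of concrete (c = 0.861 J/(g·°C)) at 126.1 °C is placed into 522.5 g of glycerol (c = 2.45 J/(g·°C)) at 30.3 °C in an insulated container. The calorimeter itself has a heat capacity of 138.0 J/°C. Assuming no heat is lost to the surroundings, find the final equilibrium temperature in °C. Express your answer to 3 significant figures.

Heat lost by concrete = heat gained by glycerol + calorimeter.
(215.1)(0.861)(126.1 − T) = [(522.5)(2.45) + 138.0](T − 30.3)
185.2011 (126.1 − T) = 1418.125 (T − 30.3)
23354 − 185.2011 T = 1418.125 T − 42969
66323 = 1603.3261 T
T = 41.37 °C

T_f = 41.4 °C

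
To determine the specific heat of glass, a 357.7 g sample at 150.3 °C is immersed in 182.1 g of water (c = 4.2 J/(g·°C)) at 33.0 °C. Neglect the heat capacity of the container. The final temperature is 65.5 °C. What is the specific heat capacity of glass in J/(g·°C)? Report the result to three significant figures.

q_gained = (182.1 × 4.2) × (65.5 − 33.0) = 24857 J
q_lost = 357.7 × c × (150.3 − 65.5) = 30332.96 c
Set equal: c = 24857 / 30332.96 = 0.819 J/(g·°C)

c = 0.819 J/(g·°C)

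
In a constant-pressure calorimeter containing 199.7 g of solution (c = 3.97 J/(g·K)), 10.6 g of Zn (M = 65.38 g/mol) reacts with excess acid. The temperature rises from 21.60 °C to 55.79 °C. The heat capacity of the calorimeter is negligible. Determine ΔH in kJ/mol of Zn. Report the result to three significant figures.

|ΔT| = |55.79 − 21.60| = 34.19 °C
|q_surr| = (199.7 × 3.97) × 34.19 = 792.809 × 34.19 = 27110 J
n(Zn) = 10.6 / 65.38 = 0.1621 mol
Temperature rose, so q_rxn = −|q_surr| = -27.11 kJ
ΔH = q_rxn / n = -167.2 kJ/mol

ΔH = -167 kJ/mol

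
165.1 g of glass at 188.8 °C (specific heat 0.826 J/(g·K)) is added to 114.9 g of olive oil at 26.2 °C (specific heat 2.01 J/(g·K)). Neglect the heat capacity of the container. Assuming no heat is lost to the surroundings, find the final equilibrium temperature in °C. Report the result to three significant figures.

Heat lost by glass = heat gained by olive oil.
(165.1)(0.826)(188.8 − T) = (114.9)(2.01)(T − 26.2)
136.3726 (188.8 − T) = 230.949 (T − 26.2)
25747 − 136.3726 T = 230.949 T − 6050.9
31797.9 = 367.3216 T
T = 86.57 °C

T_f = 86.6 °C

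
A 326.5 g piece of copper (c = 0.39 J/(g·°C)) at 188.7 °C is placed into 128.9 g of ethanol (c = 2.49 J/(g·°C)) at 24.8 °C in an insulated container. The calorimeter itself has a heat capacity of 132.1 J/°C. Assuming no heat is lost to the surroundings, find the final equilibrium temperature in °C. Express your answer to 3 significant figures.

T_f = 60.8 °C

Heat lost by copper = heat gained by ethanol + calorimeter.
(326.5)(0.39)(188.7 − T) = [(128.9)(2.49) + 132.1](T − 24.8)
127.335 (188.7 − T) = 453.061 (T − 24.8)
24028 − 127.335 T = 453.061 T − 11236
35264 = 580.396 T
T = 60.76 °C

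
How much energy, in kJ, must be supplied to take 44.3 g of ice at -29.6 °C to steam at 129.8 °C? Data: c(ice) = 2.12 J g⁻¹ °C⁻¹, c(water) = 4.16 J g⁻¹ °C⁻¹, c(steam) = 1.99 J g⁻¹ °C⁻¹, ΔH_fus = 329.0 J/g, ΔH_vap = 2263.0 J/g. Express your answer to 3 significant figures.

q1 (heat ice -29.6→0.0 °C): 44.3 × 2.12 × 29.6 = 2780 J
q2 (melt at 0 °C): 44.3 × 329.0 = 14575 J
q3 (heat water 0.0→100.0 °C): 44.3 × 4.16 × 100.0 = 18429 J
q4 (vaporize at 100 °C): 44.3 × 2263.0 = 100251 J
q5 (heat steam 100.0→129.8 °C): 44.3 × 1.99 × 29.8 = 2627 J
Total: 2780 + 14575 + 18429 + 100251 + 2627 = 138662 J = 139 kJ

q = 139 kJ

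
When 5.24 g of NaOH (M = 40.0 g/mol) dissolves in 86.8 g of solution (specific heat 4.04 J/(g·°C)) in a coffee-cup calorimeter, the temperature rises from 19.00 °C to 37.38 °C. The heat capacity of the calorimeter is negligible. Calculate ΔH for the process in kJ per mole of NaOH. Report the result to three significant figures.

ΔH = -49.2 kJ/mol

|ΔT| = |37.38 − 19.00| = 18.38 °C
|q_surr| = (86.8 × 4.04) × 18.38 = 350.672 × 18.38 = 6445 J
n(NaOH) = 5.24 / 40.0 = 0.1310 mol
Temperature rose, so q_rxn = −|q_surr| = -6.445 kJ
ΔH = q_rxn / n = -49.20 kJ/mol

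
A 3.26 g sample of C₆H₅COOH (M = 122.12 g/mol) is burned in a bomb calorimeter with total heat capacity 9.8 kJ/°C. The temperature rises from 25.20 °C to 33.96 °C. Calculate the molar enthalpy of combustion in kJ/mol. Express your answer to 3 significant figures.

ΔT = 33.96 − 25.20 = 8.76 °C
q_cal = C_cal × ΔT = 9.8 × 8.76 = 85.848 kJ
n = 3.26 / 122.12 = 0.02670 mol
q_rxn = −q_cal = -85.848 kJ
ΔH = -85.848 / 0.02670 = -3215 kJ/mol

ΔH = -3220 kJ/mol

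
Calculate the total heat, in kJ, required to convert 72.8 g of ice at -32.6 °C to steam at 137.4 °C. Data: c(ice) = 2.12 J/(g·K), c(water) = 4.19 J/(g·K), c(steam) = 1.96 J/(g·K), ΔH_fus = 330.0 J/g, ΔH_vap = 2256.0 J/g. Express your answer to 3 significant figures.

q = 229 kJ

q1 (heat ice -32.6→0.0 °C): 72.8 × 2.12 × 32.6 = 5031 J
q2 (melt at 0 °C): 72.8 × 330.0 = 24024 J
q3 (heat water 0.0→100.0 °C): 72.8 × 4.19 × 100.0 = 30503 J
q4 (vaporize at 100 °C): 72.8 × 2256.0 = 164237 J
q5 (heat steam 100.0→137.4 °C): 72.8 × 1.96 × 37.4 = 5337 J
Total: 5031 + 24024 + 30503 + 164237 + 5337 = 229132 J = 229 kJ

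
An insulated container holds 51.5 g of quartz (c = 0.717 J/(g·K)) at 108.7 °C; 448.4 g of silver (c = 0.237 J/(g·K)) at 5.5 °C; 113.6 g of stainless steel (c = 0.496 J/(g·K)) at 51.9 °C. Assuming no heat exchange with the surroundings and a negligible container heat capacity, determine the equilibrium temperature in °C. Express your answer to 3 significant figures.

T_f = 37.7 °C

Σ mᵢcᵢ(T − Tᵢ) = 0  ⇒  T = Σ mᵢcᵢTᵢ / Σ mᵢcᵢ
Σ mᵢcᵢ = 51.5×0.717 + 448.4×0.237 + 113.6×0.496 = 199.5419
Σ mᵢcᵢTᵢ = 36.9255×108.7 + 106.2708×5.5 + 56.3456×51.9 = 7522.6
T = 7522.6 / 199.5419 = 37.70 °C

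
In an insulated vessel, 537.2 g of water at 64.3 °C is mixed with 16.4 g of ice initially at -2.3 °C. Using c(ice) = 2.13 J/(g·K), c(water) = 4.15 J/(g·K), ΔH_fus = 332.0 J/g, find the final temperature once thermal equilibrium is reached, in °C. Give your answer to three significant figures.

Heat to bring ice to 0 °C and melt it: q₁ = 16.4×2.13×2.3 + 16.4×332.0 = 5525.1 J
Heat the water can supply cooling to 0 °C: 537.2×4.15×64.3 = 143349 J > q₁, so all ice melts.
Energy balance: 537.2×4.15×(64.3 − T) = 5525.1 + 16.4×4.15×(T − 0)
2229.38(64.3 − T) = 5525.1 + 68.06 T
143349 − 5525.1 = 2297.44 T
T = 137823.9 / 2297.44 = 59.99 °C

T_f = 60.0 °C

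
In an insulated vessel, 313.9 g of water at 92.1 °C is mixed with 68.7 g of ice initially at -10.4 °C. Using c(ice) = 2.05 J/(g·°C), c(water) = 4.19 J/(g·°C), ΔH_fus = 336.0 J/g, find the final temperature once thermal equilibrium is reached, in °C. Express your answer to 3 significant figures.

Heat to bring ice to 0 °C and melt it: q₁ = 68.7×2.05×10.4 + 68.7×336.0 = 24548 J
Heat the water can supply cooling to 0 °C: 313.9×4.19×92.1 = 121134 J > q₁, so all ice melts.
Energy balance: 313.9×4.19×(92.1 − T) = 24548 + 68.7×4.19×(T − 0)
1315.241(92.1 − T) = 24548 + 287.853 T
121134 − 24548 = 1603.094 T
T = 96586 / 1603.094 = 60.2497 °C

T_f = 60.2 °C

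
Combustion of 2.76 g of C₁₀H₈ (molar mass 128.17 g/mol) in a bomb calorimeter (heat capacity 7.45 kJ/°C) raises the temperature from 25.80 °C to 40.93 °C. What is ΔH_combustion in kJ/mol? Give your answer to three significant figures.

ΔT = 40.93 − 25.80 = 15.13 °C
q_cal = C_cal × ΔT = 7.45 × 15.13 = 112.7185 kJ
n = 2.76 / 128.17 = 0.021534 mol
q_rxn = −q_cal = -112.7185 kJ
ΔH = -112.7185 / 0.021534 = -5234 kJ/mol

ΔH = -5230 kJ/mol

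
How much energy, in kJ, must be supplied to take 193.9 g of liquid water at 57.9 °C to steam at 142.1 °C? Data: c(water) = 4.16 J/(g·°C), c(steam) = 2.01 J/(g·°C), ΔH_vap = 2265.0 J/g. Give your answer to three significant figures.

q = 490 kJ

q1 (heat water 57.9→100.0 °C): 193.9 × 4.16 × 42.1 = 33959 J
q2 (vaporize at 100 °C): 193.9 × 2265.0 = 439184 J
q3 (heat steam 100.0→142.1 °C): 193.9 × 2.01 × 42.1 = 16408 J
Total: 33959 + 439184 + 16408 = 489551 J = 490 kJ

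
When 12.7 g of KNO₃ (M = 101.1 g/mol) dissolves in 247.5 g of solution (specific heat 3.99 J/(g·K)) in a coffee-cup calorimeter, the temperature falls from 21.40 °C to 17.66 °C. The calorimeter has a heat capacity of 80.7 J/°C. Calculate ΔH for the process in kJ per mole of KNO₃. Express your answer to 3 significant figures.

ΔH = 31.8 kJ/mol

|ΔT| = |17.66 − 21.40| = 3.74 °C
|q_surr| = (247.5 × 3.99 + 80.7) × 3.74 = 1068.225 × 3.74 = 3995 J
n(KNO₃) = 12.7 / 101.1 = 0.1256 mol
Temperature fell, so q_rxn = +|q_surr| = 3.995 kJ
ΔH = q_rxn / n = 31.81 kJ/mol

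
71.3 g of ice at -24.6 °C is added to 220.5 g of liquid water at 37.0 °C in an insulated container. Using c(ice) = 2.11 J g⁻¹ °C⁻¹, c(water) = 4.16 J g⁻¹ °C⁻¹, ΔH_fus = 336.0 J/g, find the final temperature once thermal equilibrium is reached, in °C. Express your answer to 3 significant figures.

Heat to bring ice to 0 °C and melt it: q₁ = 71.3×2.11×24.6 + 71.3×336.0 = 27658 J
Heat the water can supply cooling to 0 °C: 220.5×4.16×37.0 = 33939.4 J > q₁, so all ice melts.
Energy balance: 220.5×4.16×(37.0 − T) = 27658 + 71.3×4.16×(T − 0)
917.28(37.0 − T) = 27658 + 296.608 T
33939.4 − 27658 = 1213.888 T
T = 6281.4 / 1213.888 = 5.1746 °C

T_f = 5.17 °C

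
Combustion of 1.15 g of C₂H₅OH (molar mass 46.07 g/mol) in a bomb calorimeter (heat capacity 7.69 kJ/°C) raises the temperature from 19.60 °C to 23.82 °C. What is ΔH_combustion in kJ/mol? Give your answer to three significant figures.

ΔH = -1300 kJ/mol

ΔT = 23.82 − 19.60 = 4.22 °C
q_cal = C_cal × ΔT = 7.69 × 4.22 = 32.4518 kJ
n = 1.15 / 46.07 = 0.02496 mol
q_rxn = −q_cal = -32.4518 kJ
ΔH = -32.4518 / 0.02496 = -1300 kJ/mol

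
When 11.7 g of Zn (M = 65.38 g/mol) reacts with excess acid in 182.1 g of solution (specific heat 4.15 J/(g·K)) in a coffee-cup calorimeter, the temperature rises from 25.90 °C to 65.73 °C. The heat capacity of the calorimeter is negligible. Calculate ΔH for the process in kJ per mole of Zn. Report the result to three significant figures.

ΔH = -168 kJ/mol

|ΔT| = |65.73 − 25.90| = 39.83 °C
|q_surr| = (182.1 × 4.15) × 39.83 = 755.715 × 39.83 = 30100 J
n(Zn) = 11.7 / 65.38 = 0.1790 mol
Temperature rose, so q_rxn = −|q_surr| = -30.10 kJ
ΔH = q_rxn / n = -168.2 kJ/mol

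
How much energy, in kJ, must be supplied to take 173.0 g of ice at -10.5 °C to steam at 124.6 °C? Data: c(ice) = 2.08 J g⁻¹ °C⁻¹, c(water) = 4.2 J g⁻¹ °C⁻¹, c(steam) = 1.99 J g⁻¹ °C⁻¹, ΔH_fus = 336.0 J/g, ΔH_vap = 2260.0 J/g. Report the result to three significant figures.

q1 (heat ice -10.5→0.0 °C): 173.0 × 2.08 × 10.5 = 3778 J
q2 (melt at 0 °C): 173.0 × 336.0 = 58128 J
q3 (heat water 0.0→100.0 °C): 173.0 × 4.2 × 100.0 = 72660 J
q4 (vaporize at 100 °C): 173.0 × 2260.0 = 390980 J
q5 (heat steam 100.0→124.6 °C): 173.0 × 1.99 × 24.6 = 8469 J
Total: 3778 + 58128 + 72660 + 390980 + 8469 = 534015 J = 534 kJ

q = 534 kJ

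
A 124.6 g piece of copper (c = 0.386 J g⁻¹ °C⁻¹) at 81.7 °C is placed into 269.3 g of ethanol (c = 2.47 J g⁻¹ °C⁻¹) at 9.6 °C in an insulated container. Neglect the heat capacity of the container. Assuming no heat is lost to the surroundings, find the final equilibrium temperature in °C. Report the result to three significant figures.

Heat lost by copper = heat gained by ethanol.
(124.6)(0.386)(81.7 − T) = (269.3)(2.47)(T − 9.6)
48.0956 (81.7 − T) = 665.171 (T − 9.6)
3929.4 − 48.0956 T = 665.171 T − 6385.6
10315.0 = 713.2666 T
T = 14.46 °C

T_f = 14.5 °C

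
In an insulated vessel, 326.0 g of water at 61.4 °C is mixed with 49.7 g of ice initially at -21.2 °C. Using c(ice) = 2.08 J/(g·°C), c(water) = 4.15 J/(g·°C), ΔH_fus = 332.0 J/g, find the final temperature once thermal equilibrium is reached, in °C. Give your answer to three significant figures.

Heat to bring ice to 0 °C and melt it: q₁ = 49.7×2.08×21.2 + 49.7×332.0 = 18692 J
Heat the water can supply cooling to 0 °C: 326.0×4.15×61.4 = 83068.1 J > q₁, so all ice melts.
Energy balance: 326.0×4.15×(61.4 − T) = 18692 + 49.7×4.15×(T − 0)
1352.9(61.4 − T) = 18692 + 206.255 T
83068.1 − 18692 = 1559.155 T
T = 64376.1 / 1559.155 = 41.29 °C

T_f = 41.3 °C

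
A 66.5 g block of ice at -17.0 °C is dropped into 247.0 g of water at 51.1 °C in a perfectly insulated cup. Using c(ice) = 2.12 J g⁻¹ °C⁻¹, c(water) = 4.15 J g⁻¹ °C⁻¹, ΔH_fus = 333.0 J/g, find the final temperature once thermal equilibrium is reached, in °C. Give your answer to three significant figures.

Heat to bring ice to 0 °C and melt it: q₁ = 66.5×2.12×17.0 + 66.5×333.0 = 24541 J
Heat the water can supply cooling to 0 °C: 247.0×4.15×51.1 = 52380.1 J > q₁, so all ice melts.
Energy balance: 247.0×4.15×(51.1 − T) = 24541 + 66.5×4.15×(T − 0)
1025.05(51.1 − T) = 24541 + 275.975 T
52380.1 − 24541 = 1301.025 T
T = 27839.1 / 1301.025 = 21.40 °C

T_f = 21.4 °C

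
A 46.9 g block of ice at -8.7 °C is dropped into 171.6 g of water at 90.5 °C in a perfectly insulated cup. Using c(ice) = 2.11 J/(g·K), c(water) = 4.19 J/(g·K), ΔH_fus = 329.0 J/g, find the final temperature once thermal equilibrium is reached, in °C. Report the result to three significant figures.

Heat to bring ice to 0 °C and melt it: q₁ = 46.9×2.11×8.7 + 46.9×329.0 = 16291 J
Heat the water can supply cooling to 0 °C: 171.6×4.19×90.5 = 65069.9 J > q₁, so all ice melts.
Energy balance: 171.6×4.19×(90.5 − T) = 16291 + 46.9×4.19×(T − 0)
719.004(90.5 − T) = 16291 + 196.511 T
65069.9 − 16291 = 915.515 T
T = 48778.9 / 915.515 = 53.28 °C

T_f = 53.3 °C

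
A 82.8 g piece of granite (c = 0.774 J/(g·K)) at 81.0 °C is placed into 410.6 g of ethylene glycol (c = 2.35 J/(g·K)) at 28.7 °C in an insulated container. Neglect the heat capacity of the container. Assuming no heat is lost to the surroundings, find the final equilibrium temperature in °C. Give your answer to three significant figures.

Heat lost by granite = heat gained by ethylene glycol.
(82.8)(0.774)(81.0 − T) = (410.6)(2.35)(T − 28.7)
64.0872 (81.0 − T) = 964.91 (T − 28.7)
5191.1 − 64.0872 T = 964.91 T − 27693
32884.1 = 1028.9972 T
T = 31.96 °C

T_f = 32.0 °C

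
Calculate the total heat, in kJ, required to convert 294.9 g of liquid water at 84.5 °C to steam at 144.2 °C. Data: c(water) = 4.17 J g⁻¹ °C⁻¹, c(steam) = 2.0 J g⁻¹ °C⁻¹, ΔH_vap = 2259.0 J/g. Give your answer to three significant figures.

q1 (heat water 84.5→100.0 °C): 294.9 × 4.17 × 15.5 = 19061 J
q2 (vaporize at 100 °C): 294.9 × 2259.0 = 666179 J
q3 (heat steam 100.0→144.2 °C): 294.9 × 2.0 × 44.2 = 26069 J
Total: 19061 + 666179 + 26069 = 711309 J = 711 kJ

q = 711 kJ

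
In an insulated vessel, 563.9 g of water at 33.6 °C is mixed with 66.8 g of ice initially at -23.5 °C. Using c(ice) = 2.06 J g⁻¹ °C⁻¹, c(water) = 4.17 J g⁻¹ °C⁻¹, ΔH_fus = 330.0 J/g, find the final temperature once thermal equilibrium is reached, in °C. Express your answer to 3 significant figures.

Heat to bring ice to 0 °C and melt it: q₁ = 66.8×2.06×23.5 + 66.8×330.0 = 25278 J
Heat the water can supply cooling to 0 °C: 563.9×4.17×33.6 = 79009.2 J > q₁, so all ice melts.
Energy balance: 563.9×4.17×(33.6 − T) = 25278 + 66.8×4.17×(T − 0)
2351.463(33.6 − T) = 25278 + 278.556 T
79009.2 − 25278 = 2630.019 T
T = 53731.2 / 2630.019 = 20.43 °C

T_f = 20.4 °C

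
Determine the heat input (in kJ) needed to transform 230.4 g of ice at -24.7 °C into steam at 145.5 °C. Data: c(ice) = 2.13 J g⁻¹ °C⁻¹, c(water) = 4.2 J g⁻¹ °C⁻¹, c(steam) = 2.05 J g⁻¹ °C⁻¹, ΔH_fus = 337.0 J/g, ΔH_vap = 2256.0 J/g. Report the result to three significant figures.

q1 (heat ice -24.7→0.0 °C): 230.4 × 2.13 × 24.7 = 12122 J
q2 (melt at 0 °C): 230.4 × 337.0 = 77645 J
q3 (heat water 0.0→100.0 °C): 230.4 × 4.2 × 100.0 = 96768 J
q4 (vaporize at 100 °C): 230.4 × 2256.0 = 519782 J
q5 (heat steam 100.0→145.5 °C): 230.4 × 2.05 × 45.5 = 21491 J
Total: 12122 + 77645 + 96768 + 519782 + 21491 = 727808 J = 728 kJ

q = 728 kJ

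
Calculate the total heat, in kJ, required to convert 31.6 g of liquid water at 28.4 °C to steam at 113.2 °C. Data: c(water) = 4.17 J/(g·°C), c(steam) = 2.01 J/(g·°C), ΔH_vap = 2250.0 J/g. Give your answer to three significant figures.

q1 (heat water 28.4→100.0 °C): 31.6 × 4.17 × 71.6 = 9435 J
q2 (vaporize at 100 °C): 31.6 × 2250.0 = 71100 J
q3 (heat steam 100.0→113.2 °C): 31.6 × 2.01 × 13.2 = 838 J
Total: 9435 + 71100 + 838 = 81373 J = 81.4 kJ

q = 81.4 kJ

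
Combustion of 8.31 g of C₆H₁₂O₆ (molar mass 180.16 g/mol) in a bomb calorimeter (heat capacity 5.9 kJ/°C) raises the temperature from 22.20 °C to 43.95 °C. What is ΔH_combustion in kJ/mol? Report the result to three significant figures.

ΔT = 43.95 − 22.20 = 21.75 °C
q_cal = C_cal × ΔT = 5.9 × 21.75 = 128.325 kJ
n = 8.31 / 180.16 = 0.04613 mol
q_rxn = −q_cal = -128.325 kJ
ΔH = -128.325 / 0.04613 = -2782 kJ/mol

ΔH = -2780 kJ/mol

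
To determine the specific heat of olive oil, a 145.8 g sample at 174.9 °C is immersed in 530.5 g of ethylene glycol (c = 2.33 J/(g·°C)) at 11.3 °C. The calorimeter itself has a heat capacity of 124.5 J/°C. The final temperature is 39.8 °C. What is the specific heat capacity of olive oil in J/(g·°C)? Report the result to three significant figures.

c = 1.97 J/(g·°C)

q_gained = (530.5 × 2.33 + 124.5) × (39.8 − 11.3) = 38780 J
q_lost = 145.8 × c × (174.9 − 39.8) = 19697.58 c
Set equal: c = 38780 / 19697.58 = 1.97 J/(g·°C)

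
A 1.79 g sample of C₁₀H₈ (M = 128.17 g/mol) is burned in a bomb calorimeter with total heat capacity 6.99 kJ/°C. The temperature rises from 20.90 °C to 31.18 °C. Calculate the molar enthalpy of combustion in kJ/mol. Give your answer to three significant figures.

ΔT = 31.18 − 20.90 = 10.28 °C
q_cal = C_cal × ΔT = 6.99 × 10.28 = 71.8572 kJ
n = 1.79 / 128.17 = 0.013966 mol
q_rxn = −q_cal = -71.8572 kJ
ΔH = -71.8572 / 0.013966 = -5145 kJ/mol

ΔH = -5150 kJ/mol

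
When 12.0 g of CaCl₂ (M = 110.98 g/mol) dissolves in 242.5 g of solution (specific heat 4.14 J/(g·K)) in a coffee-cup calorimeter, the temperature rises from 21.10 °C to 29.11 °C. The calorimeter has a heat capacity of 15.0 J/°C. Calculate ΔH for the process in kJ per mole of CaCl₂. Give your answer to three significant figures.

|ΔT| = |29.11 − 21.10| = 8.01 °C
|q_surr| = (242.5 × 4.14 + 15.0) × 8.01 = 1018.95 × 8.01 = 8162 J
n(CaCl₂) = 12.0 / 110.98 = 0.1081 mol
Temperature rose, so q_rxn = −|q_surr| = -8.162 kJ
ΔH = q_rxn / n = -75.50 kJ/mol

ΔH = -75.5 kJ/mol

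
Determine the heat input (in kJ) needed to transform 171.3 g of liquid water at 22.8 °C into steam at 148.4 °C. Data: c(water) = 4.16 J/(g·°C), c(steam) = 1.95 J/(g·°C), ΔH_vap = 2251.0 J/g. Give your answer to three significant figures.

q1 (heat water 22.8→100.0 °C): 171.3 × 4.16 × 77.2 = 55013 J
q2 (vaporize at 100 °C): 171.3 × 2251.0 = 385596 J
q3 (heat steam 100.0→148.4 °C): 171.3 × 1.95 × 48.4 = 16167 J
Total: 55013 + 385596 + 16167 = 456776 J = 457 kJ

q = 457 kJ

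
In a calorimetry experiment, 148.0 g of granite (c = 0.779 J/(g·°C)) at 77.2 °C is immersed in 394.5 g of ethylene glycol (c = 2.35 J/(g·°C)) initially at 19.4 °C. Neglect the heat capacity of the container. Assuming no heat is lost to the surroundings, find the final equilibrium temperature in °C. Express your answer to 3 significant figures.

T_f = 25.8 °C

Heat lost by granite = heat gained by ethylene glycol.
(148.0)(0.779)(77.2 − T) = (394.5)(2.35)(T − 19.4)
115.292 (77.2 − T) = 927.075 (T − 19.4)
8900.5 − 115.292 T = 927.075 T − 17985
26885.5 = 1042.367 T
T = 25.79 °C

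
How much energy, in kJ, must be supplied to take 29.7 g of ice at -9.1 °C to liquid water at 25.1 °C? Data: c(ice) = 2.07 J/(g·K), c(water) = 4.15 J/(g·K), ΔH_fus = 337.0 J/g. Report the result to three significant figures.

q1 (heat ice -9.1→0.0 °C): 29.7 × 2.07 × 9.1 = 559 J
q2 (melt at 0 °C): 29.7 × 337.0 = 10009 J
q3 (heat water 0.0→25.1 °C): 29.7 × 4.15 × 25.1 = 3094 J
Total: 559 + 10009 + 3094 = 13662 J = 13.7 kJ

q = 13.7 kJ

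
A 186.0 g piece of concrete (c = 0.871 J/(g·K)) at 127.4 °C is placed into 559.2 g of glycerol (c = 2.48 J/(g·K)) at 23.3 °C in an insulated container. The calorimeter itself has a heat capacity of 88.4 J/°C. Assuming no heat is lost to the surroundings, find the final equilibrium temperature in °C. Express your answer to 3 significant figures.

T_f = 33.6 °C

Heat lost by concrete = heat gained by glycerol + calorimeter.
(186.0)(0.871)(127.4 − T) = [(559.2)(2.48) + 88.4](T − 23.3)
162.006 (127.4 − T) = 1475.216 (T − 23.3)
20640 − 162.006 T = 1475.216 T − 34373
55013 = 1637.222 T
T = 33.60 °C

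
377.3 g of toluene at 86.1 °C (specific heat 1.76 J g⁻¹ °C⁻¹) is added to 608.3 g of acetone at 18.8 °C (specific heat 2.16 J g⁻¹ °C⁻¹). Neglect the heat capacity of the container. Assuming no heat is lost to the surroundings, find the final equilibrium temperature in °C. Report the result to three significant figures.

T_f = 41.4 °C

Heat lost by toluene = heat gained by acetone.
(377.3)(1.76)(86.1 − T) = (608.3)(2.16)(T − 18.8)
664.048 (86.1 − T) = 1313.928 (T − 18.8)
57175 − 664.048 T = 1313.928 T − 24702
81877 = 1977.976 T
T = 41.39 °C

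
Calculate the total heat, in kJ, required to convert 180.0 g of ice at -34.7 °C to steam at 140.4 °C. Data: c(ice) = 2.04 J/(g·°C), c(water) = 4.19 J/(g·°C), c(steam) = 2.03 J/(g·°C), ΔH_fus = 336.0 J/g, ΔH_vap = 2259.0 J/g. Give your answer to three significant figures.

q1 (heat ice -34.7→0.0 °C): 180.0 × 2.04 × 34.7 = 12742 J
q2 (melt at 0 °C): 180.0 × 336.0 = 60480 J
q3 (heat water 0.0→100.0 °C): 180.0 × 4.19 × 100.0 = 75420 J
q4 (vaporize at 100 °C): 180.0 × 2259.0 = 406620 J
q5 (heat steam 100.0→140.4 °C): 180.0 × 2.03 × 40.4 = 14762 J
Total: 12742 + 60480 + 75420 + 406620 + 14762 = 570024 J = 570 kJ

q = 570 kJ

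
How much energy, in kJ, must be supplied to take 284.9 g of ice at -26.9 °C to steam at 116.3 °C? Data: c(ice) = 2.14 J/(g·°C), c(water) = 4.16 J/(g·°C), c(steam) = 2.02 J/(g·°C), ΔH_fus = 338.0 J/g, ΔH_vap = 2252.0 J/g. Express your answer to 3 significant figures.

q = 882 kJ

q1 (heat ice -26.9→0.0 °C): 284.9 × 2.14 × 26.9 = 16401 J
q2 (melt at 0 °C): 284.9 × 338.0 = 96296 J
q3 (heat water 0.0→100.0 °C): 284.9 × 4.16 × 100.0 = 118518 J
q4 (vaporize at 100 °C): 284.9 × 2252.0 = 641595 J
q5 (heat steam 100.0→116.3 °C): 284.9 × 2.02 × 16.3 = 9381 J
Total: 16401 + 96296 + 118518 + 641595 + 9381 = 882191 J = 882 kJ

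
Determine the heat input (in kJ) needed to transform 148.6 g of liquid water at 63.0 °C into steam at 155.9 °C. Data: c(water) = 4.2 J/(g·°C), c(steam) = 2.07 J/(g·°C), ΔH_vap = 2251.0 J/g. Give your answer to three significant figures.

q1 (heat water 63.0→100.0 °C): 148.6 × 4.2 × 37.0 = 23092 J
q2 (vaporize at 100 °C): 148.6 × 2251.0 = 334499 J
q3 (heat steam 100.0→155.9 °C): 148.6 × 2.07 × 55.9 = 17195 J
Total: 23092 + 334499 + 17195 = 374786 J = 375 kJ

q = 375 kJ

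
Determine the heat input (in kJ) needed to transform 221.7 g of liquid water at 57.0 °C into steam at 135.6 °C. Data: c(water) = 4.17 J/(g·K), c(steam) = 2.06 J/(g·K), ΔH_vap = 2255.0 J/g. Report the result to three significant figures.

q = 556 kJ

q1 (heat water 57.0→100.0 °C): 221.7 × 4.17 × 43.0 = 39753 J
q2 (vaporize at 100 °C): 221.7 × 2255.0 = 499934 J
q3 (heat steam 100.0→135.6 °C): 221.7 × 2.06 × 35.6 = 16259 J
Total: 39753 + 499934 + 16259 = 555946 J = 556 kJ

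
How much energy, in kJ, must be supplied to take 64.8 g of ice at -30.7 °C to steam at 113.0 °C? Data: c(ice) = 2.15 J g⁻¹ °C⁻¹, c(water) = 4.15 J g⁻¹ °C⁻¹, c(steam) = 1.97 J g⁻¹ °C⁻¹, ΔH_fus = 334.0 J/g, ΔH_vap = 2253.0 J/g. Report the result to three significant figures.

q = 200 kJ

q1 (heat ice -30.7→0.0 °C): 64.8 × 2.15 × 30.7 = 4277 J
q2 (melt at 0 °C): 64.8 × 334.0 = 21643 J
q3 (heat water 0.0→100.0 °C): 64.8 × 4.15 × 100.0 = 26892 J
q4 (vaporize at 100 °C): 64.8 × 2253.0 = 145994 J
q5 (heat steam 100.0→113.0 °C): 64.8 × 1.97 × 13.0 = 1660 J
Total: 4277 + 21643 + 26892 + 145994 + 1660 = 200466 J = 200 kJ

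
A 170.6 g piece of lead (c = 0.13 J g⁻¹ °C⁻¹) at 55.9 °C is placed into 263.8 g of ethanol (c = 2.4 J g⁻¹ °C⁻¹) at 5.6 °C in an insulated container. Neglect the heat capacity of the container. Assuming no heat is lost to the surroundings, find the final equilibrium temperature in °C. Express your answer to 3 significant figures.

T_f = 7.30 °C

Heat lost by lead = heat gained by ethanol.
(170.6)(0.13)(55.9 − T) = (263.8)(2.4)(T − 5.6)
22.178 (55.9 − T) = 633.12 (T − 5.6)
1239.8 − 22.178 T = 633.12 T − 3545.5
4785.3 = 655.298 T
T = 7.302 °C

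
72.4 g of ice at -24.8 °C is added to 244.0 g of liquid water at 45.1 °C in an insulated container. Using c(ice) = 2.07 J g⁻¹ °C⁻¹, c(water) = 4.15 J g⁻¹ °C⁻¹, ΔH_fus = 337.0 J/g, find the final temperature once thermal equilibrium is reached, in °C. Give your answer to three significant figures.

Heat to bring ice to 0 °C and melt it: q₁ = 72.4×2.07×24.8 + 72.4×337.0 = 28116 J
Heat the water can supply cooling to 0 °C: 244.0×4.15×45.1 = 45668.3 J > q₁, so all ice melts.
Energy balance: 244.0×4.15×(45.1 − T) = 28116 + 72.4×4.15×(T − 0)
1012.6(45.1 − T) = 28116 + 300.46 T
45668.3 − 28116 = 1313.06 T
T = 17552.3 / 1313.06 = 13.37 °C

T_f = 13.4 °C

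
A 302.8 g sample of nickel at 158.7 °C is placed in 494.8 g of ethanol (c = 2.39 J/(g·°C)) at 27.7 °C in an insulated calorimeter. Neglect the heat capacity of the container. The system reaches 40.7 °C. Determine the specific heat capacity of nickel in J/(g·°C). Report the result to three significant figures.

q_gained = (494.8 × 2.39) × (40.7 − 27.7) = 15370 J
q_lost = 302.8 × c × (158.7 − 40.7) = 35730.4 c
Set equal: c = 15370 / 35730.4 = 0.430 J/(g·°C)

c = 0.430 J/(g·°C)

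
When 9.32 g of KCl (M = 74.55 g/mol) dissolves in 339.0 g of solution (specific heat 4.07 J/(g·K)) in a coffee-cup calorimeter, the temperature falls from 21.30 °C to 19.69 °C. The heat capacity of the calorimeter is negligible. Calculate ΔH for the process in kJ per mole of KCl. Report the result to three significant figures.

ΔH = 17.8 kJ/mol

|ΔT| = |19.69 − 21.30| = 1.61 °C
|q_surr| = (339.0 × 4.07) × 1.61 = 1379.73 × 1.61 = 2221 J
n(KCl) = 9.32 / 74.55 = 0.1250 mol
Temperature fell, so q_rxn = +|q_surr| = 2.221 kJ
ΔH = q_rxn / n = 17.77 kJ/mol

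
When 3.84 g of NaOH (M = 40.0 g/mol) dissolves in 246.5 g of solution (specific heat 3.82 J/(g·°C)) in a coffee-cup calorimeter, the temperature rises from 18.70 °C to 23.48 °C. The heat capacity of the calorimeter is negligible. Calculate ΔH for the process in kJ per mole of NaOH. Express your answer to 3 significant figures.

|ΔT| = |23.48 − 18.70| = 4.78 °C
|q_surr| = (246.5 × 3.82) × 4.78 = 941.63 × 4.78 = 4501 J
n(NaOH) = 3.84 / 40.0 = 0.09600 mol
Temperature rose, so q_rxn = −|q_surr| = -4.501 kJ
ΔH = q_rxn / n = -46.89 kJ/mol

ΔH = -46.9 kJ/mol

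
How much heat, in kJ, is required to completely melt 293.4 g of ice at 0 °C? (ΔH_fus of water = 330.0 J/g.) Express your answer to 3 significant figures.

q = 96.8 kJ

q = m × ΔH_fus = 293.4 × 330.0 = 96820 J = 96.8 kJ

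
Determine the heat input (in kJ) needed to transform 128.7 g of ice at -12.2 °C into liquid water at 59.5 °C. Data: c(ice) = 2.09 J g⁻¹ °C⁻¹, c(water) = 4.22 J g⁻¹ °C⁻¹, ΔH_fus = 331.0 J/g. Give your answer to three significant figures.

q1 (heat ice -12.2→0.0 °C): 128.7 × 2.09 × 12.2 = 3282 J
q2 (melt at 0 °C): 128.7 × 331.0 = 42600 J
q3 (heat water 0.0→59.5 °C): 128.7 × 4.22 × 59.5 = 32315 J
Total: 3282 + 42600 + 32315 = 78197 J = 78.2 kJ

q = 78.2 kJ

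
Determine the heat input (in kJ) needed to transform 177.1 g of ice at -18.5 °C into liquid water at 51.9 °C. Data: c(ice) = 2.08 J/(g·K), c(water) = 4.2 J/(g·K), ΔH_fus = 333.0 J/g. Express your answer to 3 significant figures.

q = 104 kJ

q1 (heat ice -18.5→0.0 °C): 177.1 × 2.08 × 18.5 = 6815 J
q2 (melt at 0 °C): 177.1 × 333.0 = 58974 J
q3 (heat water 0.0→51.9 °C): 177.1 × 4.2 × 51.9 = 38604 J
Total: 6815 + 58974 + 38604 = 104393 J = 104 kJ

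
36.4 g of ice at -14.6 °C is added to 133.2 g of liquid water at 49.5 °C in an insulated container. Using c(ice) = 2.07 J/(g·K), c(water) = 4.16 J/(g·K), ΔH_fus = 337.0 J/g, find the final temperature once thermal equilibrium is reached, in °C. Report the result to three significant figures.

Heat to bring ice to 0 °C and melt it: q₁ = 36.4×2.07×14.6 + 36.4×337.0 = 13367 J
Heat the water can supply cooling to 0 °C: 133.2×4.16×49.5 = 27428.5 J > q₁, so all ice melts.
Energy balance: 133.2×4.16×(49.5 − T) = 13367 + 36.4×4.16×(T − 0)
554.112(49.5 − T) = 13367 + 151.424 T
27428.5 − 13367 = 705.536 T
T = 14061.5 / 705.536 = 19.93 °C

T_f = 19.9 °C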